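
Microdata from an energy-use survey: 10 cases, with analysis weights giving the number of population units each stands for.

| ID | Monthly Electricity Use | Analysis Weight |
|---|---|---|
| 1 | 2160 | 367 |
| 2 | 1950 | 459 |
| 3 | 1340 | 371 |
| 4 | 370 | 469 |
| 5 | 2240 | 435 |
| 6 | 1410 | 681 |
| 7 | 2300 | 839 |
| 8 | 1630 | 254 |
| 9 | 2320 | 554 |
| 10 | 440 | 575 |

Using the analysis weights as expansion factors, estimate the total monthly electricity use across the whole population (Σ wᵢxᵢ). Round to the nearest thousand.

8175000

Weighted total = 2160×367 + 1950×459 + 1340×371 + 370×469 + 2240×435 + 1410×681 + 2300×839 + 1630×254 + 2320×554 + 440×575
  = 792720 + 895050 + 497140 + 173530 + 974400 + 960210 + 1929700 + 414020 + 1285280 + 253000 = 8175050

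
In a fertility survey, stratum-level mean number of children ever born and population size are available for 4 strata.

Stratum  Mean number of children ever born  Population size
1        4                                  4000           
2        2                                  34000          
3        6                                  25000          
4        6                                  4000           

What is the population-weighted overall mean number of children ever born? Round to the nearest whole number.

4

Σ Nₕ·x̄ₕ = 4×4000 + 2×34000 + 6×25000 + 6×4000
  = 258000
Σ Nₕ = 4000 + 34000 + 25000 + 4000 = 67000
Overall mean = 258000 / 67000 = 3.8507463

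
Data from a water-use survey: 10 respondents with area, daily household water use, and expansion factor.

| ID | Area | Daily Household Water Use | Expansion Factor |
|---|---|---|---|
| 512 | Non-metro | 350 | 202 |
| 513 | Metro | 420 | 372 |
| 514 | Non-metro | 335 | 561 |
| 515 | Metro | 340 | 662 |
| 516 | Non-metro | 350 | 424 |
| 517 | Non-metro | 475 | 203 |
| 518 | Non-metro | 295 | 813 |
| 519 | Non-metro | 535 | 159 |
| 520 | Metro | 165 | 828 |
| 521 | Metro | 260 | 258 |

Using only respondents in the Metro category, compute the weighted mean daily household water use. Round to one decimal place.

276.0

Metro rows: 513, 515, 520, 521
Weighted sum = 420×372 + 340×662 + 165×828 + 260×258
  = 156240 + 225080 + 136620 + 67080 = 585020
Sum of weights = 372 + 662 + 828 + 258 = 2120
Weighted mean = 585020 / 2120 = 275.95283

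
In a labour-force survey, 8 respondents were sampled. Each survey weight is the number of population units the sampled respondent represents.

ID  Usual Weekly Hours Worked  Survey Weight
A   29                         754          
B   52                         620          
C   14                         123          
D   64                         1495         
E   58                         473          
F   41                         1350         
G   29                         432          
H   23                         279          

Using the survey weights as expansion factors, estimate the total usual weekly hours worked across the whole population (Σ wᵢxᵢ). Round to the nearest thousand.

Weighted total = 253237

253000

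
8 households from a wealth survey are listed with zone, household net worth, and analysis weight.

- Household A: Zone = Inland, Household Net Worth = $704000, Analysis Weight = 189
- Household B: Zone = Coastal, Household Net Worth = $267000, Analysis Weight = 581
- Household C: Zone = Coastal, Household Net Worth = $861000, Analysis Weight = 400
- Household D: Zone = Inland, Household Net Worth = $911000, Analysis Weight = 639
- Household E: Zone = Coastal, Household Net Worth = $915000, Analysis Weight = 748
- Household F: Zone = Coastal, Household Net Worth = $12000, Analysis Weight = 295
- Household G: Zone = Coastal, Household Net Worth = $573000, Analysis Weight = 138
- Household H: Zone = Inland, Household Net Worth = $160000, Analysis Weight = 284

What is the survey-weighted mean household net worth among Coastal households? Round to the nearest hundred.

Coastal rows: B, C, E, F, G
Weighted sum = 267000×581 + 861000×400 + 915000×748 + 12000×295 + 573000×138
  = 1266561000
Sum of weights = 2162
Weighted mean = 1266561000 / 2162 = 585828.4

585800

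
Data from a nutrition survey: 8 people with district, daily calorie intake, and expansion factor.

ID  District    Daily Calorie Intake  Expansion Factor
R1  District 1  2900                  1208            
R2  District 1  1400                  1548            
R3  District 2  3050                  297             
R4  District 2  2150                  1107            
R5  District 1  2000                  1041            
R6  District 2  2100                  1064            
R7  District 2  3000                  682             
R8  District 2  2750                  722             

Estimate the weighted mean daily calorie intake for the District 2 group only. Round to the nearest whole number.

District 2 rows: R3, R4, R6, R7, R8
Weighted sum = 3050×297 + 2150×1107 + 2100×1064 + 3000×682 + 2750×722
  = 905850 + 2380050 + 2234400 + 2046000 + 1985500 = 9551800
Sum of weights = 297 + 1107 + 1064 + 682 + 722 = 3872
Weighted mean = 9551800 / 3872 = 2466.8905

2467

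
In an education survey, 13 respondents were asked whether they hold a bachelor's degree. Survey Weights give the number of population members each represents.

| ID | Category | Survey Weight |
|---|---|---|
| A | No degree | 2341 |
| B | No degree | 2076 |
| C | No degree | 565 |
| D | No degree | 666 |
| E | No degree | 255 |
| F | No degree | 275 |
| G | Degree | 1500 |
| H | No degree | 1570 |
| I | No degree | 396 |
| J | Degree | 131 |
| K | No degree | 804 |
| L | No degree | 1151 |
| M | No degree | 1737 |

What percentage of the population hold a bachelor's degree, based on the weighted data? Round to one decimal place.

Sum of weights for 'Degree' = 1500 + 131 = 1631
Total weight = 13467
Weighted proportion = 1631 / 13467 = 0.12111086 → 12.111086%

12.1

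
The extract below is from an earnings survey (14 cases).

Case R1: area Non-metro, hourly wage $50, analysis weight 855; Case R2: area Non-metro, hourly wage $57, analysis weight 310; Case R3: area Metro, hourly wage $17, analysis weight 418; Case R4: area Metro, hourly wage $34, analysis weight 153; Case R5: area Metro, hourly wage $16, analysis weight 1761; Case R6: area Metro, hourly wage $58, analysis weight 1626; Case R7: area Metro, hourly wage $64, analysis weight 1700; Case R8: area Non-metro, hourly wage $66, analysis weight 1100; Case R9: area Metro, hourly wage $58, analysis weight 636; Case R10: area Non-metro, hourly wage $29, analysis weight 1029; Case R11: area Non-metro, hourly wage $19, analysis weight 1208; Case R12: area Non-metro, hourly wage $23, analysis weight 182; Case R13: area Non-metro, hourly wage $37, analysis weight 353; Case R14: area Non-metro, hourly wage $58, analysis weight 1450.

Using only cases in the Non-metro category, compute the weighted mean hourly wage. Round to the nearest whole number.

44

Non-metro rows: R1, R2, R8, R10, R11, R12, R13, R14
Weighted sum = 50×855 + 57×310 + 66×1100 + 29×1029 + 19×1208 + 23×182 + 37×353 + 58×1450
  = 42750 + 17670 + 72600 + 29841 + 22952 + 4186 + 13061 + 84100 = 287160
Sum of weights = 855 + 310 + 1100 + 1029 + 1208 + 182 + 353 + 1450 = 6487
Weighted mean = 287160 / 6487 = 44.266996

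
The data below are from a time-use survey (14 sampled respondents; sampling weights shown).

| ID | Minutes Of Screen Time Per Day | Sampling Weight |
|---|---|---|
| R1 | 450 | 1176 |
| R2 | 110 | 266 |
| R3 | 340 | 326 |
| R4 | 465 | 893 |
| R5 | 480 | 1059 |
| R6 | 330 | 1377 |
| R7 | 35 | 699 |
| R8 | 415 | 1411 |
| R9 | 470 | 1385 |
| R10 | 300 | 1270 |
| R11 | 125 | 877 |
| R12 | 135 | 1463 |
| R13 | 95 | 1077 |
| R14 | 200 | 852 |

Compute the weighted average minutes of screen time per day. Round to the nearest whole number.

Weighted sum = 4269100
Sum of weights = 14131
Weighted mean = 4269100 / 14131 = 302.10884

302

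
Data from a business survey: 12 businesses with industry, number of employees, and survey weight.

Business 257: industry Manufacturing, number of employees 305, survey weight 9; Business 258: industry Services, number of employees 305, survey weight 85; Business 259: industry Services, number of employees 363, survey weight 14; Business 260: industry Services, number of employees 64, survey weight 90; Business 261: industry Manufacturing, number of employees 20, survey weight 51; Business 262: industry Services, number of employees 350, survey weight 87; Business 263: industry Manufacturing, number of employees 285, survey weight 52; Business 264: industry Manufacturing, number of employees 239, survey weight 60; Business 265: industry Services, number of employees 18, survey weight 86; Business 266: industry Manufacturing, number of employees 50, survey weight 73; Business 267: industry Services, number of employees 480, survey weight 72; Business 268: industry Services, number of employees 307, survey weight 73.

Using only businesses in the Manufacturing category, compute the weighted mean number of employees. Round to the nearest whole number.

Manufacturing rows: 257, 261, 263, 264, 266
Weighted sum = 36575
Sum of weights = 9 + 51 + 52 + 60 + 73 = 245
Weighted mean = 36575 / 245 = 149.28571

149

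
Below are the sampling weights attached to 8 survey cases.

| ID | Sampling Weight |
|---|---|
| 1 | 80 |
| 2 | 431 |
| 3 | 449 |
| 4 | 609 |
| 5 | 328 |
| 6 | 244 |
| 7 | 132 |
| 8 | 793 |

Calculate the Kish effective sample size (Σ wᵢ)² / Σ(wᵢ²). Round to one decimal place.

Σ wᵢ = 80 + 431 + 449 + 609 + 328 + 244 + 132 + 793 = 3066
Σ wᵢ² = 6400 + 185761 + 201601 + 370881 + 107584 + 59536 + 17424 + 628849 = 1578036
n_eff = 3066² / 1578036 = 9400356 / 1578036 = 5.9569972

6.0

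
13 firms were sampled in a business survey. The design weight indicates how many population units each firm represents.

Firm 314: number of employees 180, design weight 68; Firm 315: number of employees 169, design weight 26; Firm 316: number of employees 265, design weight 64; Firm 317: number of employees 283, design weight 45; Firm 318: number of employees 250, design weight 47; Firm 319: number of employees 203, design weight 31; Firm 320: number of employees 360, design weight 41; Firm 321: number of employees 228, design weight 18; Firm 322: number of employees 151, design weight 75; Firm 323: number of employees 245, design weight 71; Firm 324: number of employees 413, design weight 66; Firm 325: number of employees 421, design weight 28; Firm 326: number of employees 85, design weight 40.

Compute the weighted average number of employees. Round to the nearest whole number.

Weighted sum = 154402
Sum of weights = 620
Weighted mean = 154402 / 620 = 249.03548

249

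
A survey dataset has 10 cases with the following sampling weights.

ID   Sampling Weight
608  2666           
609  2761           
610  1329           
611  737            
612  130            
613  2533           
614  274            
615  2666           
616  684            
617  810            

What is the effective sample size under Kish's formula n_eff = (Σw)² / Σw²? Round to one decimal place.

6.7

Σ wᵢ = 14590
Σ wᵢ² = 7107556 + 7623121 + 1766241 + 543169 + 16900 + 6416089 + 75076 + 7107556 + 467856 + 656100 = 31779664
n_eff = 14590² / 31779664 = 212868100 / 31779664 = 6.6982489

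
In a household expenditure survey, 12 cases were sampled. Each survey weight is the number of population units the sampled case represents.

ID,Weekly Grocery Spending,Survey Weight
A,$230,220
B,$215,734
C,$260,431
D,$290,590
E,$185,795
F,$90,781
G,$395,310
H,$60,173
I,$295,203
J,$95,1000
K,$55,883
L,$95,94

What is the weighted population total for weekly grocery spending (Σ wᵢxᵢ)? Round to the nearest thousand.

1054000

Weighted total = 230×220 + 215×734 + 260×431 + 290×590 + 185×795 + 90×781 + 395×310 + 60×173 + 295×203 + 95×1000 + 55×883 + 95×94
  = 1054145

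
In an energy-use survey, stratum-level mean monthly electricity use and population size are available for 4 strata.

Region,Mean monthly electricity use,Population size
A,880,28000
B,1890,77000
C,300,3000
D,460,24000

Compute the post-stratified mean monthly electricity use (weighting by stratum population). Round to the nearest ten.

Σ Nₕ·x̄ₕ = 880×28000 + 1890×77000 + 300×3000 + 460×24000
  = 182110000
Σ Nₕ = 28000 + 77000 + 3000 + 24000 = 132000
Overall mean = 182110000 / 132000 = 1379.6212

1380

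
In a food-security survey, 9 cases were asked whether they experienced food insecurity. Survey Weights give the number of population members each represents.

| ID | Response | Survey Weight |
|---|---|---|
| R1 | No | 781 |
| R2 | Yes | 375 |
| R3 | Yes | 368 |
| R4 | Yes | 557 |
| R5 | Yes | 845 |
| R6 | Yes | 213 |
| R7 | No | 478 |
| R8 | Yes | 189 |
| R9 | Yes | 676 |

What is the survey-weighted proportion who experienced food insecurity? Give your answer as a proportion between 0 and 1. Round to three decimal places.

0.719

Sum of weights for 'Yes' = 375 + 368 + 557 + 845 + 213 + 189 + 676 = 3223
Total weight = 781 + 375 + 368 + 557 + 845 + 213 + 478 + 189 + 676 = 4482
Weighted proportion = 3223 / 4482 = 0.71909862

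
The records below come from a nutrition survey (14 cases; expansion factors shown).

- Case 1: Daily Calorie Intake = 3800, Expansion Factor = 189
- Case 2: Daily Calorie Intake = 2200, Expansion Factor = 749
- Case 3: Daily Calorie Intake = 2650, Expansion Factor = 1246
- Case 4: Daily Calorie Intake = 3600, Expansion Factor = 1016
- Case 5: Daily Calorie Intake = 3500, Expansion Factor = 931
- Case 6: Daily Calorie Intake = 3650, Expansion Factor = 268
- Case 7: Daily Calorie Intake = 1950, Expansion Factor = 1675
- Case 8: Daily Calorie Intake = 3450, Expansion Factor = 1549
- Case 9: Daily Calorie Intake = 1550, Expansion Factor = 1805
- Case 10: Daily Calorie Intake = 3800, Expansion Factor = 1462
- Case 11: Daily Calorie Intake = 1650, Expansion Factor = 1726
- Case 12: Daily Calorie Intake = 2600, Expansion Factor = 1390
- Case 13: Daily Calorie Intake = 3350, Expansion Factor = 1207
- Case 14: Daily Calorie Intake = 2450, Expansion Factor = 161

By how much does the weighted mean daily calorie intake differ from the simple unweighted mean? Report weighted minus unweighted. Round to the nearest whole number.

-177

Unweighted sum = 40200
Unweighted mean = 40200 / 14 = 2871.4286
Weighted sum = 41425650
Sum of weights = 15374
Weighted mean = 41425650 / 15374 = 2694.5265
Difference (weighted minus unweighted) = -176.9021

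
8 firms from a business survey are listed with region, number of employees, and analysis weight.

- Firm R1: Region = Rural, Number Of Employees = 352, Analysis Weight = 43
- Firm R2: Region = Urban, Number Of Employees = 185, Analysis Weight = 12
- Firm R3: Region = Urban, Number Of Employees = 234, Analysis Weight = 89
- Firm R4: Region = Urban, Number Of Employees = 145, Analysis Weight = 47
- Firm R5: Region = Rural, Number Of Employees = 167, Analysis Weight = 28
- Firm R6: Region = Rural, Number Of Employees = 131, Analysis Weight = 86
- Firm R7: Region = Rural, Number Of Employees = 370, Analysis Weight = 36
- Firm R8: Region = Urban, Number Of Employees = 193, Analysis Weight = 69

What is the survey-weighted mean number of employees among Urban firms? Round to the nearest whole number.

Urban rows: R2, R3, R4, R8
Weighted sum = 185×12 + 234×89 + 145×47 + 193×69
  = 2220 + 20826 + 6815 + 13317 = 43178
Sum of weights = 12 + 89 + 47 + 69 = 217
Weighted mean = 43178 / 217 = 198.97696

199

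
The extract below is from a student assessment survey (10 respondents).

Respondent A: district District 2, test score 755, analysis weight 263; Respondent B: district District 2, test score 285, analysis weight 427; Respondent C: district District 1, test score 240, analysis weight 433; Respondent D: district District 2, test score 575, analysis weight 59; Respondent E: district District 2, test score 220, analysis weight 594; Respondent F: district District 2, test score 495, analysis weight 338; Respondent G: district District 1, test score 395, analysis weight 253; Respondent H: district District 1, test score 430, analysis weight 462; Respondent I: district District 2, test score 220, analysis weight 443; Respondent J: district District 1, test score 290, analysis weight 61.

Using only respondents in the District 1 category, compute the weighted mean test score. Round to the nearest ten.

District 1 rows: C, G, H, J
Weighted sum = 240×433 + 395×253 + 430×462 + 290×61
  = 420205
Sum of weights = 433 + 253 + 462 + 61 = 1209
Weighted mean = 420205 / 1209 = 347.5641

350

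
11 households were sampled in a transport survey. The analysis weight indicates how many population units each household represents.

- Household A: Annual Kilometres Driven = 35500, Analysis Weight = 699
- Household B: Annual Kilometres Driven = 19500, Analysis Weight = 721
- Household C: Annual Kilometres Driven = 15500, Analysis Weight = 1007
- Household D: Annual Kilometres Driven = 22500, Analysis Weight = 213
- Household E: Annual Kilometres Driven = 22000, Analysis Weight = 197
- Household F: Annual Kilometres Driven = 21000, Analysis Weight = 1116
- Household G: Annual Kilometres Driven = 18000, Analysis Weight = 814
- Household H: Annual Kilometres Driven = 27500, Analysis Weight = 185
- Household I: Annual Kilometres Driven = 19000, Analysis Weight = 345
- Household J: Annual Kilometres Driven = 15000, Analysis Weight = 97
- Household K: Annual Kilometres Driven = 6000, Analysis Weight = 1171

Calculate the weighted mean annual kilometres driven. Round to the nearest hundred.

18600

Weighted sum = 35500×699 + 19500×721 + 15500×1007 + 22500×213 + 22000×197 + 21000×1116 + 18000×814 + 27500×185 + 19000×345 + 15000×97 + 6000×1171
  = 24814500 + 14059500 + 15608500 + 4792500 + 4334000 + 23436000 + 14652000 + 5087500 + 6555000 + 1455000 + 7026000 = 121820500
Sum of weights = 699 + 721 + 1007 + 213 + 197 + 1116 + 814 + 185 + 345 + 97 + 1171 = 6565
Weighted mean = 121820500 / 6565 = 18556.055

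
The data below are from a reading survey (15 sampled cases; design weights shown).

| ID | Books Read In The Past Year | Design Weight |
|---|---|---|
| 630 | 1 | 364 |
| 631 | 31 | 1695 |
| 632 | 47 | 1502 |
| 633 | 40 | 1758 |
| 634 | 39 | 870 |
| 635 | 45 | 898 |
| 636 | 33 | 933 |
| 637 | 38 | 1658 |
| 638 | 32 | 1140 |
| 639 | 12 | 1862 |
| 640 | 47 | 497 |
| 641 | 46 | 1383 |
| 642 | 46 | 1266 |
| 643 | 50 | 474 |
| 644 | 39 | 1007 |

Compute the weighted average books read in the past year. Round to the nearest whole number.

Weighted sum = 628966
Sum of weights = 17307
Weighted mean = 628966 / 17307 = 36.341711

36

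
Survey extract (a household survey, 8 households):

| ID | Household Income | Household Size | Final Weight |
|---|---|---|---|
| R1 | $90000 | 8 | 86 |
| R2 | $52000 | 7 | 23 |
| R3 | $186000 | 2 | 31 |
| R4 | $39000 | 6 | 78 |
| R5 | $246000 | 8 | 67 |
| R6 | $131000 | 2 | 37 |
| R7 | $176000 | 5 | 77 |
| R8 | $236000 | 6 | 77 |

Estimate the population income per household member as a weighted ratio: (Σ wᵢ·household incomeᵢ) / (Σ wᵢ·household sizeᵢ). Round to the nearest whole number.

24964

Σ wᵢ·y = 90000×86 + 52000×23 + 186000×31 + 39000×78 + 246000×67 + 131000×37 + 176000×77 + 236000×77
  = 70797000
Σ wᵢ·x = 8×86 + 7×23 + 2×31 + 6×78 + 8×67 + 2×37 + 5×77 + 6×77
  = 2836
Ratio = 70797000 / 2836 = 24963.681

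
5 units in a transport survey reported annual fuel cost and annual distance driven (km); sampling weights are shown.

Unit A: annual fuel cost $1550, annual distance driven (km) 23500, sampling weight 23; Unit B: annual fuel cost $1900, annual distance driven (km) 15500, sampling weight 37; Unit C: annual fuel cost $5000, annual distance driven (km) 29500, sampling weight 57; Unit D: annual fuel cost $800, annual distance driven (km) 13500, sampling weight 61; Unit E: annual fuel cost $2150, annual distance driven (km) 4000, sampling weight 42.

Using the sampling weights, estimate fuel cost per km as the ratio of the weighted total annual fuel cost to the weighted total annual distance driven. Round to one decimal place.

Σ wᵢ·y = 1550×23 + 1900×37 + 5000×57 + 800×61 + 2150×42
  = 35650 + 70300 + 285000 + 48800 + 90300 = 530050
Σ wᵢ·x = 3787000
Ratio = 530050 / 3787000 = 0.13996567

0.1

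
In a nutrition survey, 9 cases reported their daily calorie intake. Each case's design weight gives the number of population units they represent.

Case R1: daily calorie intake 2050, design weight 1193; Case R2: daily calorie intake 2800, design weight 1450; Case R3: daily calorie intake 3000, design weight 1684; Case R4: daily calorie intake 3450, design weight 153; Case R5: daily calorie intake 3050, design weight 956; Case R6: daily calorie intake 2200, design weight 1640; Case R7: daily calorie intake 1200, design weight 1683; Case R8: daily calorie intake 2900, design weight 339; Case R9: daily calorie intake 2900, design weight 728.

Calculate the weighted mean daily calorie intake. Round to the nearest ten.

2410

Weighted sum = 2050×1193 + 2800×1450 + 3000×1684 + 3450×153 + 3050×956 + 2200×1640 + 1200×1683 + 2900×339 + 2900×728
  = 23723200
Sum of weights = 9826
Weighted mean = 23723200 / 9826 = 2414.3293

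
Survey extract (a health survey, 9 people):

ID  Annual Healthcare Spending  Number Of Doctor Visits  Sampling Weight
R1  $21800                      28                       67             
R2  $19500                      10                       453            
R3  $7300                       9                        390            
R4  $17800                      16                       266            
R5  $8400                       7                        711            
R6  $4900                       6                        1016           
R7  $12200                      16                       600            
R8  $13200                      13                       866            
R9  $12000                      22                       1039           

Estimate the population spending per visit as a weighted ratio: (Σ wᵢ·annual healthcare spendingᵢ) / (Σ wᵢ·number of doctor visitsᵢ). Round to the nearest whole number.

Σ wᵢ·y = 21800×67 + 19500×453 + 7300×390 + 17800×266 + 8400×711 + 4900×1016 + 12200×600 + 13200×866 + 12000×1039
  = 1460600 + 8833500 + 2847000 + 4734800 + 5972400 + 4978400 + 7320000 + 11431200 + 12468000 = 60045900
Σ wᵢ·x = 28×67 + 10×453 + 9×390 + 16×266 + 7×711 + 6×1016 + 16×600 + 13×866 + 22×1039
  = 1876 + 4530 + 3510 + 4256 + 4977 + 6096 + 9600 + 11258 + 22858 = 68961
Ratio = 60045900 / 68961 = 870.72258

871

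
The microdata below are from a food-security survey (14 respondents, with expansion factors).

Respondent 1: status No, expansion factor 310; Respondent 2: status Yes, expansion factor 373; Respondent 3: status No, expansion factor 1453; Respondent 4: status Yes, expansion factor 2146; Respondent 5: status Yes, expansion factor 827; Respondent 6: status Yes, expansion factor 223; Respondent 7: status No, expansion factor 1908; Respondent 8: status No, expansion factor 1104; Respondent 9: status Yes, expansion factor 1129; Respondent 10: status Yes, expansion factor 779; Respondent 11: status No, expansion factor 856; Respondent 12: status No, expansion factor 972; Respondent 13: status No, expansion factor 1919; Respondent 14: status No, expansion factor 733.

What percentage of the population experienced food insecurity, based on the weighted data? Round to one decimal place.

37.2

Sum of weights for 'Yes' = 373 + 2146 + 827 + 223 + 1129 + 779 = 5477
Total weight = 14732
Weighted proportion = 5477 / 14732 = 0.37177573 → 37.177573%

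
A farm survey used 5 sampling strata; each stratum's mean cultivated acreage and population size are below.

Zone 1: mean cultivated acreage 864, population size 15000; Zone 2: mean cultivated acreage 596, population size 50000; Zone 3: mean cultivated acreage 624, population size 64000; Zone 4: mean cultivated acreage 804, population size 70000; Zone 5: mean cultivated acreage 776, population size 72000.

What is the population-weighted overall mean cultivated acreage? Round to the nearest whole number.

Σ Nₕ·x̄ₕ = 194848000
Σ Nₕ = 15000 + 50000 + 64000 + 70000 + 72000 = 271000
Overall mean = 194848000 / 271000 = 718.99631

719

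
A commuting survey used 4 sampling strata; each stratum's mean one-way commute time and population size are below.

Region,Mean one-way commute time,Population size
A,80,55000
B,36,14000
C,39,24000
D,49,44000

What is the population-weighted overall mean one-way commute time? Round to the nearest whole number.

Σ Nₕ·x̄ₕ = 80×55000 + 36×14000 + 39×24000 + 49×44000
  = 4400000 + 504000 + 936000 + 2156000 = 7996000
Σ Nₕ = 55000 + 14000 + 24000 + 44000 = 137000
Overall mean = 7996000 / 137000 = 58.364964

58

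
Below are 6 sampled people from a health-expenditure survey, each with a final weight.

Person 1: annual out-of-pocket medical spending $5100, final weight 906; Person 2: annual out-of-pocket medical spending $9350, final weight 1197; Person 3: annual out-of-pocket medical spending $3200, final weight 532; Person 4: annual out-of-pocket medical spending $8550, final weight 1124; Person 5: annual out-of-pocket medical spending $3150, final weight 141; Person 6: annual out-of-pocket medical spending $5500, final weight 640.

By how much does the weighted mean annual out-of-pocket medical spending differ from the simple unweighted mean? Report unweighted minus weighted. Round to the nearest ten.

-1040

Unweighted sum = 34850
Unweighted mean = 34850 / 6 = 5808.3333
Weighted sum = 5100×906 + 9350×1197 + 3200×532 + 8550×1124 + 3150×141 + 5500×640
  = 4620600 + 11191950 + 1702400 + 9610200 + 444150 + 3520000 = 31089300
Sum of weights = 906 + 1197 + 532 + 1124 + 141 + 640 = 4540
Weighted mean = 31089300 / 4540 = 6847.8634
Difference (unweighted minus weighted) = -1039.5301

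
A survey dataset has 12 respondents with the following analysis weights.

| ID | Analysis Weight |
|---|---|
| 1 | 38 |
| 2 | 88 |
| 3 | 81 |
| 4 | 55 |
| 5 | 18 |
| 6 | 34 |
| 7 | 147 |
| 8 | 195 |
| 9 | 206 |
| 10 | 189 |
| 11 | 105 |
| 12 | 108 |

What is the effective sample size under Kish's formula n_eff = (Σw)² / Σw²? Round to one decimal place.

8.8

Σ wᵢ = 38 + 88 + 81 + 55 + 18 + 34 + 147 + 195 + 206 + 189 + 105 + 108 = 1264
Σ wᵢ² = 180734
n_eff = 1264² / 180734 = 1597696 / 180734 = 8.8400412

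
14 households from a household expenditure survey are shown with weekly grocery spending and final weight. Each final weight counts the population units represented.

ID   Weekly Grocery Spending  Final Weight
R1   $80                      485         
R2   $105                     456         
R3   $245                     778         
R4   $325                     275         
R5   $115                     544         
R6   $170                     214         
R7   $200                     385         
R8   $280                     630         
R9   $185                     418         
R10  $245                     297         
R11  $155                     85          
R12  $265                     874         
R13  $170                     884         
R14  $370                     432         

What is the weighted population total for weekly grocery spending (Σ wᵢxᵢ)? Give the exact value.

1424005

Weighted total = 1424005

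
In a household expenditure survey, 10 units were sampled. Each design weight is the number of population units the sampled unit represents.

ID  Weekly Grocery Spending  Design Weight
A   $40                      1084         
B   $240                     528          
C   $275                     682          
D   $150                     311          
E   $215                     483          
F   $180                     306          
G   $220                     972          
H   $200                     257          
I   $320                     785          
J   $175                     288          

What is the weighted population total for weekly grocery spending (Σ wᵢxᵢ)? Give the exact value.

Weighted total = 40×1084 + 240×528 + 275×682 + 150×311 + 215×483 + 180×306 + 220×972 + 200×257 + 320×785 + 175×288
  = 1130045

1130045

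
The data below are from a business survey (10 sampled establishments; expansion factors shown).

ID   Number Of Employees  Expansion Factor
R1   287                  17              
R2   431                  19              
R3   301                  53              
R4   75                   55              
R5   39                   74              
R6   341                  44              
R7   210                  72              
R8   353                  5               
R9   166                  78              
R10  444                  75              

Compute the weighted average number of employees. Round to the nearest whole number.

Weighted sum = 287×17 + 431×19 + 301×53 + 75×55 + 39×74 + 341×44 + 210×72 + 353×5 + 166×78 + 444×75
  = 4879 + 8189 + 15953 + 4125 + 2886 + 15004 + 15120 + 1765 + 12948 + 33300 = 114169
Sum of weights = 17 + 19 + 53 + 55 + 74 + 44 + 72 + 5 + 78 + 75 = 492
Weighted mean = 114169 / 492 = 232.05081

232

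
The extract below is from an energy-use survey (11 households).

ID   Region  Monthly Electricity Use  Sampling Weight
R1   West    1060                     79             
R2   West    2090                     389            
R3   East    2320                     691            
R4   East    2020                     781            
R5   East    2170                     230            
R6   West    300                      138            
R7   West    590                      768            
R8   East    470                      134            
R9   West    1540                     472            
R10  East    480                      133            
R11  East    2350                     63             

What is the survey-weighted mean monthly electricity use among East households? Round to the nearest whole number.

1946

East rows: R3, R4, R5, R8, R10, R11
Weighted sum = 2320×691 + 2020×781 + 2170×230 + 470×134 + 480×133 + 2350×63
  = 3954710
Sum of weights = 691 + 781 + 230 + 134 + 133 + 63 = 2032
Weighted mean = 3954710 / 2032 = 1946.2156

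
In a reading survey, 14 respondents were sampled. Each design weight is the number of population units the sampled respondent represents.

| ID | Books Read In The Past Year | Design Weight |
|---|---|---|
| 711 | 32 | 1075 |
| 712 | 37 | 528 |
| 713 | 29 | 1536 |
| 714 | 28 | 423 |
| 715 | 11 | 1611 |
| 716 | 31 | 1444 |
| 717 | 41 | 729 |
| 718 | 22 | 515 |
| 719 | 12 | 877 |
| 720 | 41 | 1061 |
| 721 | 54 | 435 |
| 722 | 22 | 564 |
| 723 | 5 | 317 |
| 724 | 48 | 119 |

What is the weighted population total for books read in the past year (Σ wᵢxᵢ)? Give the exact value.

311248

Weighted total = 311248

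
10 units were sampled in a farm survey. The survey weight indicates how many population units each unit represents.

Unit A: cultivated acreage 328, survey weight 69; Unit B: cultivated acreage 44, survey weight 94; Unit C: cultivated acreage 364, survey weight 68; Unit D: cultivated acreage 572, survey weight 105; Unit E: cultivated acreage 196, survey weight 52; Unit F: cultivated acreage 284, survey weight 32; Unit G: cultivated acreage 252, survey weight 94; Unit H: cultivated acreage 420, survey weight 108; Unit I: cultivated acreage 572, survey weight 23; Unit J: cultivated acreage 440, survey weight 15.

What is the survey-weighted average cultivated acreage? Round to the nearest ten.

330

Weighted sum = 328×69 + 44×94 + 364×68 + 572×105 + 196×52 + 284×32 + 252×94 + 420×108 + 572×23 + 440×15
  = 22632 + 4136 + 24752 + 60060 + 10192 + 9088 + 23688 + 45360 + 13156 + 6600 = 219664
Sum of weights = 69 + 94 + 68 + 105 + 52 + 32 + 94 + 108 + 23 + 15 = 660
Weighted mean = 219664 / 660 = 332.82424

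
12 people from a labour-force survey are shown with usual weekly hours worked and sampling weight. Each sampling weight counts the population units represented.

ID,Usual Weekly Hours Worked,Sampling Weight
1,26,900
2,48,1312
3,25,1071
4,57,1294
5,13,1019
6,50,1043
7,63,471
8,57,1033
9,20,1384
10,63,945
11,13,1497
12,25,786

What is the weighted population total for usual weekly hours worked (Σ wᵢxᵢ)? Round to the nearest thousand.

467000

Weighted total = 26×900 + 48×1312 + 25×1071 + 57×1294 + 13×1019 + 50×1043 + 63×471 + 57×1033 + 20×1384 + 63×945 + 13×1497 + 25×786
  = 23400 + 62976 + 26775 + 73758 + 13247 + 52150 + 29673 + 58881 + 27680 + 59535 + 19461 + 19650 = 467186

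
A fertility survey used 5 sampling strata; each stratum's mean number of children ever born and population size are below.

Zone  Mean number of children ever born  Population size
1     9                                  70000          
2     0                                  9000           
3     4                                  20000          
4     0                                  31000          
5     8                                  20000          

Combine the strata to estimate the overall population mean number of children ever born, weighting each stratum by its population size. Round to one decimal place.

5.8

Σ Nₕ·x̄ₕ = 9×70000 + 0×9000 + 4×20000 + 0×31000 + 8×20000
  = 630000 + 0 + 80000 + 0 + 160000 = 870000
Σ Nₕ = 70000 + 9000 + 20000 + 31000 + 20000 = 150000
Overall mean = 870000 / 150000 = 5.8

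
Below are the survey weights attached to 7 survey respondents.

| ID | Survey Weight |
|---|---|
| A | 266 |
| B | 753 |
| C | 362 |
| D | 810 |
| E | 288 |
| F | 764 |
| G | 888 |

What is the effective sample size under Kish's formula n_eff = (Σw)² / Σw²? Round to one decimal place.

5.9

Σ wᵢ = 266 + 753 + 362 + 810 + 288 + 764 + 888 = 4131
Σ wᵢ² = 70756 + 567009 + 131044 + 656100 + 82944 + 583696 + 788544 = 2880093
n_eff = 4131² / 2880093 = 17065161 / 2880093 = 5.9252118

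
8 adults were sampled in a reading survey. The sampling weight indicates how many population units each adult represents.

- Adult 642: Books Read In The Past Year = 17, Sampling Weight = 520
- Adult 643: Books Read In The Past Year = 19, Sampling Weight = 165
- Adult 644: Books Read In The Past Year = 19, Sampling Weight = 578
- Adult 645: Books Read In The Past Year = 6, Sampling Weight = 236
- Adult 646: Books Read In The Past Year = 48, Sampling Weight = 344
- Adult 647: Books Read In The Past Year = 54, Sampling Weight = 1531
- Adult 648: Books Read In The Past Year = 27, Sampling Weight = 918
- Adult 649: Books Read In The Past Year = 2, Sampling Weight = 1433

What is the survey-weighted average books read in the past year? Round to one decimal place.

26.4

Weighted sum = 17×520 + 19×165 + 19×578 + 6×236 + 48×344 + 54×1531 + 27×918 + 2×1433
  = 8840 + 3135 + 10982 + 1416 + 16512 + 82674 + 24786 + 2866 = 151211
Sum of weights = 520 + 165 + 578 + 236 + 344 + 1531 + 918 + 1433 = 5725
Weighted mean = 151211 / 5725 = 26.412402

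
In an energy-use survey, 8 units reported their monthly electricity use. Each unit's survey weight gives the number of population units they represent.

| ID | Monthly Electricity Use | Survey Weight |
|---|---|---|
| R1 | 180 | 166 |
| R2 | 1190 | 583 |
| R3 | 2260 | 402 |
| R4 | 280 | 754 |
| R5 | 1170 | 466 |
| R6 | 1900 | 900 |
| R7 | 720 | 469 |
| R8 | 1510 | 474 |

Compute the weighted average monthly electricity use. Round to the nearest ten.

1220

Weighted sum = 180×166 + 1190×583 + 2260×402 + 280×754 + 1170×466 + 1900×900 + 720×469 + 1510×474
  = 29880 + 693770 + 908520 + 211120 + 545220 + 1710000 + 337680 + 715740 = 5151930
Sum of weights = 166 + 583 + 402 + 754 + 466 + 900 + 469 + 474 = 4214
Weighted mean = 5151930 / 4214 = 1222.5748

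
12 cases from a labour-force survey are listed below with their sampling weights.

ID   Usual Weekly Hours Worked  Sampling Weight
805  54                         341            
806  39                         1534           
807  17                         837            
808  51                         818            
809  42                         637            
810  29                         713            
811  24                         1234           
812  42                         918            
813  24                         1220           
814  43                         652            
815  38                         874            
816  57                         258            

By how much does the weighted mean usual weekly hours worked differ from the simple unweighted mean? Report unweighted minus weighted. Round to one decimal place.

Unweighted sum = 54 + 39 + 17 + 51 + 42 + 29 + 24 + 42 + 24 + 43 + 38 + 57 = 460
Unweighted mean = 460 / 12 = 38.333333
Weighted sum = 54×341 + 39×1534 + 17×837 + 51×818 + 42×637 + 29×713 + 24×1234 + 42×918 + 24×1220 + 43×652 + 38×874 + 57×258
  = 18414 + 59826 + 14229 + 41718 + 26754 + 20677 + 29616 + 38556 + 29280 + 28036 + 33212 + 14706 = 355024
Sum of weights = 10036
Weighted mean = 355024 / 10036 = 35.37505
Difference (unweighted minus weighted) = 2.9582835

3.0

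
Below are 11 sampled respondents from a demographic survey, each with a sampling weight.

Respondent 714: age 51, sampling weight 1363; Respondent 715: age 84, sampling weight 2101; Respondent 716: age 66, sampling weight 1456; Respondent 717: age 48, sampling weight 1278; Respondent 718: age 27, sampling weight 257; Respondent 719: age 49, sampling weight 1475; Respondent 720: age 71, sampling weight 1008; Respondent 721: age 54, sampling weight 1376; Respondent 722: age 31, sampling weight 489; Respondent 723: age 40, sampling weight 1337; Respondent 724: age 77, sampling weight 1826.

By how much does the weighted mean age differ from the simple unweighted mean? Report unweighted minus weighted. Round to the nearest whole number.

Unweighted sum = 51 + 84 + 66 + 48 + 27 + 49 + 71 + 54 + 31 + 40 + 77 = 598
Unweighted mean = 598 / 11 = 54.363636
Weighted sum = 51×1363 + 84×2101 + 66×1456 + 48×1278 + 27×257 + 49×1475 + 71×1008 + 54×1376 + 31×489 + 40×1337 + 77×1826
  = 69513 + 176484 + 96096 + 61344 + 6939 + 72275 + 71568 + 74304 + 15159 + 53480 + 140602 = 837764
Sum of weights = 13966
Weighted mean = 837764 / 13966 = 59.985966
Difference (unweighted minus weighted) = -5.6223296

-6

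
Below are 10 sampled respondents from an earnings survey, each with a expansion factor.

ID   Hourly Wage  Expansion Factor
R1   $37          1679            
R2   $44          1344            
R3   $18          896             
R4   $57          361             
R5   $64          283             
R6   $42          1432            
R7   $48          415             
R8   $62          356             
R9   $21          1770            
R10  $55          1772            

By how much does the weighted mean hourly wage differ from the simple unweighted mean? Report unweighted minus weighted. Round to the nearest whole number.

5

Unweighted sum = 37 + 44 + 18 + 57 + 64 + 42 + 48 + 62 + 21 + 55 = 448
Unweighted mean = 448 / 10 = 44.8
Weighted sum = 37×1679 + 44×1344 + 18×896 + 57×361 + 64×283 + 42×1432 + 48×415 + 62×356 + 21×1770 + 55×1772
  = 412842
Sum of weights = 1679 + 1344 + 896 + 361 + 283 + 1432 + 415 + 356 + 1770 + 1772 = 10308
Weighted mean = 412842 / 10308 = 40.05064
Difference (unweighted minus weighted) = 4.7493597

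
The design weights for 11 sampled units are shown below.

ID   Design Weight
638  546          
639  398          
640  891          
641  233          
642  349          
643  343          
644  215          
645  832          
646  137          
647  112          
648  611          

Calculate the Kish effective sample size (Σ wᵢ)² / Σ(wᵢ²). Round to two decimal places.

Σ wᵢ = 546 + 398 + 891 + 233 + 349 + 343 + 215 + 832 + 137 + 112 + 611 = 4667
Σ wᵢ² = 2687223
n_eff = 4667² / 2687223 = 21780889 / 2687223 = 8.1053523

8.11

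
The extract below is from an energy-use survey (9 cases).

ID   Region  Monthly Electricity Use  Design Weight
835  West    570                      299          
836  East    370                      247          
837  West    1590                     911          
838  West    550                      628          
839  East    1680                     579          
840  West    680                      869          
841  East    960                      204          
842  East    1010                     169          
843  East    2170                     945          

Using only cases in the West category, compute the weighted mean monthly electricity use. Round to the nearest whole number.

West rows: 835, 837, 838, 840
Weighted sum = 570×299 + 1590×911 + 550×628 + 680×869
  = 2555240
Sum of weights = 299 + 911 + 628 + 869 = 2707
Weighted mean = 2555240 / 2707 = 943.93794

944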